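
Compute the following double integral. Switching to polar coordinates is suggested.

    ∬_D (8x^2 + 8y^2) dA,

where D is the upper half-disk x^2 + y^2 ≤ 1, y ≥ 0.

The region D is 0 ≤ r ≤ 1, 0 ≤ θ ≤ π in polar coordinates, where x = r cos(θ), y = r sin(θ), and dA = r dr dθ.

Under the substitution, the integrand becomes 8r^2, so

    ∬_D (8x^2 + 8y^2) dA = ∫_{0}^{π} ∫_{0}^{1} (8r^2) · r dr dθ.

Inner integral (in r): ∫_{0}^{1} (8r^2) · r dr = 2.

Outer integral (in θ): ∫_{0}^{π} (2) dθ = 2π.

Therefore ∬_D (8x^2 + 8y^2) dA = 2π.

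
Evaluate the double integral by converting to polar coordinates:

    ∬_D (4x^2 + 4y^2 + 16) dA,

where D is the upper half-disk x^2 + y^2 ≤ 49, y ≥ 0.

The region D is 0 ≤ r ≤ 7, 0 ≤ θ ≤ π in polar coordinates, where x = r cos(θ), y = r sin(θ), and dA = r dr dθ.

Under the substitution, the integrand becomes 4r^2 + 16, so

    ∬_D (4x^2 + 4y^2 + 16) dA = ∫_{0}^{π} ∫_{0}^{7} (4r^2 + 16) · r dr dθ.

Inner integral (in r): ∫_{0}^{7} (4r^2 + 16) · r dr = 2793.

Outer integral (in θ): ∫_{0}^{π} (2793) dθ = 2793π.

Therefore ∬_D (4x^2 + 4y^2 + 16) dA = 2793π.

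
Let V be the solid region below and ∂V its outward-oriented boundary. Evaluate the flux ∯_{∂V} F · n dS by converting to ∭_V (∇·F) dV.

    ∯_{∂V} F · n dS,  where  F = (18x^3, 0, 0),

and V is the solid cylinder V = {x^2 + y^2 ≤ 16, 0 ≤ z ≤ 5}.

By the divergence theorem,

    ∯_{∂V} F · n dS = ∭_V (∇ · F) dV.

Compute the divergence:
    ∇ · F = ∂F_x/∂x + ∂F_y/∂y + ∂F_z/∂z = 54x^2 + 0 + 0 = 54x^2.

In cylindrical coordinates, x = r cos(θ), y = r sin(θ), z = z, dV = r dr dθ dz, with 0 ≤ r ≤ 4, 0 ≤ θ ≤ 2π, 0 ≤ z ≤ 5.

The integrand, after substitution and multiplying by the volume element, becomes (54r^2cos(θ)^2) · r, so

    ∭_V (∇·F) dV = ∫_0^{2π} ∫_0^{4} ∫_0^{5} (54r^2cos(θ)^2) · r dz dr dθ.

Inner (z from 0 to 5): 270r^3cos(θ)^2.
Middle (r from 0 to 4): 17280cos(θ)^2.
Outer (θ from 0 to 2π): 17280π.

Therefore ∯_{∂V} F · n dS = 17280π.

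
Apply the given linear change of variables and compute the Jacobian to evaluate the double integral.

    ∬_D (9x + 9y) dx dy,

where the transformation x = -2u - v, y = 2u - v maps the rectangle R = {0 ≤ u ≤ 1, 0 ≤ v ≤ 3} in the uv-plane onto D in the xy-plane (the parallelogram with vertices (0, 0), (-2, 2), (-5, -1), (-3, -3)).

Compute the Jacobian determinant of (x, y) with respect to (u, v):

    ∂(x,y)/∂(u,v) = | -2  -1 | = (-2)(-1) - (-1)(2) = 4.
                   | 2  -1 |

Its absolute value is |J| = 4 (the area scaling factor).

Substituting x = -2u - v, y = 2u - v into the integrand,

    9x + 9y → -18v,

so the integral becomes

    ∬_R (-18v) · |J| du dv = ∫_0^1 ∫_0^3 (-72v) dv du.

Inner (v): -324.
Outer (u): -324.

Therefore ∬_D (9x + 9y) dx dy = -324.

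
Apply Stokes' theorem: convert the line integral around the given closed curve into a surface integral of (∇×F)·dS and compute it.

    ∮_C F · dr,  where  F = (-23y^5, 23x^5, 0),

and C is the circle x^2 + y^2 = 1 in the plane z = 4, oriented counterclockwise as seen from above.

Let S be the flat disk x^2 + y^2 ≤ 1 in the plane z = 4, with upward unit normal n̂ = ẑ. By Stokes' theorem,

    ∮_C F · dr = ∬_S (∇ × F) · n̂ dS = ∬_D (curl F)_z dA,

where D is the disk x^2 + y^2 ≤ 1.

Compute the curl of F = (-23y^5, 23x^5, 0):
    (∇ × F)_x = ∂F_z/∂y - ∂F_y/∂z = 0,
    (∇ × F)_y = ∂F_x/∂z - ∂F_z/∂x = 0,
    (∇ × F)_z = ∂F_y/∂x - ∂F_x/∂y = 115x^4 + 115y^4.

On z = 4, (curl F)_z = 115x^4 + 115y^4.

Convert to polar (x = r cos θ, y = r sin θ, dA = r dr dθ); the integrand becomes 115r^4(sin(θ)^4 + cos(θ)^4), so

    ∬_D (curl F)_z dA = ∫_0^{2π} ∫_0^{1} (115r^4(sin(θ)^4 + cos(θ)^4)) · r dr dθ.

Inner (r from 0 to 1): 115sin(θ)^4/6 + 115cos(θ)^4/6.
Outer (θ from 0 to 2π): 115π/4.

Therefore ∮_C F · dr = 115π/4.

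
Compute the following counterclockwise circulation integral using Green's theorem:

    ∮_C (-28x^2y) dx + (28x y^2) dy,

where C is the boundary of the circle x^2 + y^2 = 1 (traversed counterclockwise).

Green's theorem converts the closed line integral into a double integral over the enclosed region D:

    ∮_C P dx + Q dy = ∬_D (∂Q/∂x - ∂P/∂y) dA.

Here P = -28x^2y, Q = 28x y^2, so

    ∂Q/∂x = 28y^2,    ∂P/∂y = -28x^2,
    ∂Q/∂x - ∂P/∂y = 28x^2 + 28y^2.

D is the region x^2 + y^2 ≤ 1. Evaluating the double integral:

In polar coordinates (x = r cos θ, y = r sin θ, dA = r dr dθ) the integrand becomes 28r^2, so

    ∬_D (28x^2 + 28y^2) dA = ∫_0^{2π} ∫_0^{1} (28r^2) · r dr dθ.

Inner (r from 0 to 1): 7.
Outer (θ from 0 to 2π): 14π.

Therefore ∮_C P dx + Q dy = 14π.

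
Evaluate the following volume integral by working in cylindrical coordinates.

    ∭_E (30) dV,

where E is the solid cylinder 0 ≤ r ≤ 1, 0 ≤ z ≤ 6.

In cylindrical coordinates, x = r cos(θ), y = r sin(θ), z = z, and dV = r dr dθ dz.

The integrand becomes 30, so

    ∭_E (30) dV = ∫_{0}^{2π} ∫_{0}^{1} ∫_{0}^{6} (30) · r dz dr dθ.

Inner (z): 180r.
Middle (r from 0 to 1): 90.
Outer (θ): 180π.

Therefore the triple integral equals 180π.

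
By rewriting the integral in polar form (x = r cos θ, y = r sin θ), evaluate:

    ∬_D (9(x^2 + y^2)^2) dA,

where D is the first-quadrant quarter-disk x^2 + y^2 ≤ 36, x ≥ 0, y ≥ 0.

The region D is 0 ≤ r ≤ 6, 0 ≤ θ ≤ π/2 in polar coordinates, where x = r cos(θ), y = r sin(θ), and dA = r dr dθ.

Under the substitution, the integrand becomes 9r^4, so

    ∬_D (9(x^2 + y^2)^2) dA = ∫_{0}^{π/2} ∫_{0}^{6} (9r^4) · r dr dθ.

Inner integral (in r): ∫_{0}^{6} (9r^4) · r dr = 69984.

Outer integral (in θ): ∫_{0}^{π/2} (69984) dθ = 34992π.

Therefore ∬_D (9(x^2 + y^2)^2) dA = 34992π.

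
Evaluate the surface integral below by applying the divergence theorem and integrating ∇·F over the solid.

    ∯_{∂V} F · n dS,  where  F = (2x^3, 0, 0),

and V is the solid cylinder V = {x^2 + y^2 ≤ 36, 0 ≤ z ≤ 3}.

By the divergence theorem,

    ∯_{∂V} F · n dS = ∭_V (∇ · F) dV.

Compute the divergence:
    ∇ · F = ∂F_x/∂x + ∂F_y/∂y + ∂F_z/∂z = 6x^2 + 0 + 0 = 6x^2.

In cylindrical coordinates, x = r cos(θ), y = r sin(θ), z = z, dV = r dr dθ dz, with 0 ≤ r ≤ 6, 0 ≤ θ ≤ 2π, 0 ≤ z ≤ 3.

The integrand, after substitution and multiplying by the volume element, becomes (6r^2cos(θ)^2) · r, so

    ∭_V (∇·F) dV = ∫_0^{2π} ∫_0^{6} ∫_0^{3} (6r^2cos(θ)^2) · r dz dr dθ.

Inner (z from 0 to 3): 18r^3cos(θ)^2.
Middle (r from 0 to 6): 5832cos(θ)^2.
Outer (θ from 0 to 2π): 5832π.

Therefore ∯_{∂V} F · n dS = 5832π.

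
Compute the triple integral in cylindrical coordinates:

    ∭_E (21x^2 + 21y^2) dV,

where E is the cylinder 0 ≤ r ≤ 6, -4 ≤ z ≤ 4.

In cylindrical coordinates, x = r cos(θ), y = r sin(θ), z = z, and dV = r dr dθ dz.

The integrand becomes 21r^2, so

    ∭_E (21x^2 + 21y^2) dV = ∫_{0}^{2π} ∫_{0}^{6} ∫_{-4}^{4} (21r^2) · r dz dr dθ.

Inner (z): 168r^3.
Middle (r from 0 to 6): 54432.
Outer (θ): 108864π.

Therefore the triple integral equals 108864π.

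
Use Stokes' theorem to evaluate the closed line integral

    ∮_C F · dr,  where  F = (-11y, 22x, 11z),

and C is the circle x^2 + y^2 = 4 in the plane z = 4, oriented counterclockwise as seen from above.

Let S be the flat disk x^2 + y^2 ≤ 4 in the plane z = 4, with upward unit normal n̂ = ẑ. By Stokes' theorem,

    ∮_C F · dr = ∬_S (∇ × F) · n̂ dS = ∬_D (curl F)_z dA,

where D is the disk x^2 + y^2 ≤ 4.

Compute the curl of F = (-11y, 22x, 11z):
    (∇ × F)_x = ∂F_z/∂y - ∂F_y/∂z = 0,
    (∇ × F)_y = ∂F_x/∂z - ∂F_z/∂x = 0,
    (∇ × F)_z = ∂F_y/∂x - ∂F_x/∂y = 33.

On z = 4, (curl F)_z = 33.

Convert to polar (x = r cos θ, y = r sin θ, dA = r dr dθ); the integrand becomes 33, so

    ∬_D (curl F)_z dA = ∫_0^{2π} ∫_0^{2} (33) · r dr dθ.

Inner (r from 0 to 2): 66.
Outer (θ from 0 to 2π): 132π.

Therefore ∮_C F · dr = 132π.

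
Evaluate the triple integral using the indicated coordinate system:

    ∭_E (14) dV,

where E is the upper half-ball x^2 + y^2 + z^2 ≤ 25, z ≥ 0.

In spherical coordinates, x = ρ sin(φ) cos(θ), y = ρ sin(φ) sin(θ), z = ρ cos(φ), and dV = ρ^2 sin(φ) dρ dφ dθ.

The integrand becomes 14, so

    ∭_E (14) dV = ∫_{0}^{2π} ∫_{0}^{π/2} ∫_{0}^{5} (14) · ρ^2 sin(φ) dρ dφ dθ.

Inner (ρ): 1750sin(φ)/3.
Middle (φ): 1750/3.
Outer (θ): 3500π/3.

Therefore the triple integral equals 3500π/3.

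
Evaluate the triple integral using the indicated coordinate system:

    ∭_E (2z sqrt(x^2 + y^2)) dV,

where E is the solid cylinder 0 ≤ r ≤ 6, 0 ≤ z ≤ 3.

In cylindrical coordinates, x = r cos(θ), y = r sin(θ), z = z, and dV = r dr dθ dz.

The integrand becomes 2r z, so

    ∭_E (2z sqrt(x^2 + y^2)) dV = ∫_{0}^{2π} ∫_{0}^{6} ∫_{0}^{3} (2r z) · r dz dr dθ.

Inner (z): 9r^2.
Middle (r from 0 to 6): 648.
Outer (θ): 1296π.

Therefore the triple integral equals 1296π.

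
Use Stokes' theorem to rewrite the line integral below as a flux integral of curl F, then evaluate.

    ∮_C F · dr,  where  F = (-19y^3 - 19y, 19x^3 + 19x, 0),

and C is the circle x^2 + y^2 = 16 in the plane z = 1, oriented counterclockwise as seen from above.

Let S be the flat disk x^2 + y^2 ≤ 16 in the plane z = 1, with upward unit normal n̂ = ẑ. By Stokes' theorem,

    ∮_C F · dr = ∬_S (∇ × F) · n̂ dS = ∬_D (curl F)_z dA,

where D is the disk x^2 + y^2 ≤ 16.

Compute the curl of F = (-19y^3 - 19y, 19x^3 + 19x, 0):
    (∇ × F)_x = ∂F_z/∂y - ∂F_y/∂z = 0,
    (∇ × F)_y = ∂F_x/∂z - ∂F_z/∂x = 0,
    (∇ × F)_z = ∂F_y/∂x - ∂F_x/∂y = 57x^2 + 57y^2 + 38.

On z = 1, (curl F)_z = 57x^2 + 57y^2 + 38.

Convert to polar (x = r cos θ, y = r sin θ, dA = r dr dθ); the integrand becomes 57r^2 + 38, so

    ∬_D (curl F)_z dA = ∫_0^{2π} ∫_0^{4} (57r^2 + 38) · r dr dθ.

Inner (r from 0 to 4): 3952.
Outer (θ from 0 to 2π): 7904π.

Therefore ∮_C F · dr = 7904π.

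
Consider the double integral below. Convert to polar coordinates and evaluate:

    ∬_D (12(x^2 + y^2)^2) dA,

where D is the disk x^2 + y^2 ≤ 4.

The region D is 0 ≤ r ≤ 2, 0 ≤ θ ≤ 2π in polar coordinates, where x = r cos(θ), y = r sin(θ), and dA = r dr dθ.

Under the substitution, the integrand becomes 12r^4, so

    ∬_D (12(x^2 + y^2)^2) dA = ∫_{0}^{2π} ∫_{0}^{2} (12r^4) · r dr dθ.

Inner integral (in r): ∫_{0}^{2} (12r^4) · r dr = 128.

Outer integral (in θ): ∫_{0}^{2π} (128) dθ = 256π.

Therefore ∬_D (12(x^2 + y^2)^2) dA = 256π.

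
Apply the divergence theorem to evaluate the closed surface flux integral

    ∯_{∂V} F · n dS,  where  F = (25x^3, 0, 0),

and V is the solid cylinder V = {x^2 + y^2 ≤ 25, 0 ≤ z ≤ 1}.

By the divergence theorem,

    ∯_{∂V} F · n dS = ∭_V (∇ · F) dV.

Compute the divergence:
    ∇ · F = ∂F_x/∂x + ∂F_y/∂y + ∂F_z/∂z = 75x^2 + 0 + 0 = 75x^2.

In cylindrical coordinates, x = r cos(θ), y = r sin(θ), z = z, dV = r dr dθ dz, with 0 ≤ r ≤ 5, 0 ≤ θ ≤ 2π, 0 ≤ z ≤ 1.

The integrand, after substitution and multiplying by the volume element, becomes (75r^2cos(θ)^2) · r, so

    ∭_V (∇·F) dV = ∫_0^{2π} ∫_0^{5} ∫_0^{1} (75r^2cos(θ)^2) · r dz dr dθ.

Inner (z from 0 to 1): 75r^3cos(θ)^2.
Middle (r from 0 to 5): 46875cos(θ)^2/4.
Outer (θ from 0 to 2π): 46875π/4.

Therefore ∯_{∂V} F · n dS = 46875π/4.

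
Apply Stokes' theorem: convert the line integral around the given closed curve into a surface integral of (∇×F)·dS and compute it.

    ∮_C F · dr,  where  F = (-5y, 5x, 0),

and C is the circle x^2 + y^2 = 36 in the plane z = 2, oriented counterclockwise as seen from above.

Let S be the flat disk x^2 + y^2 ≤ 36 in the plane z = 2, with upward unit normal n̂ = ẑ. By Stokes' theorem,

    ∮_C F · dr = ∬_S (∇ × F) · n̂ dS = ∬_D (curl F)_z dA,

where D is the disk x^2 + y^2 ≤ 36.

Compute the curl of F = (-5y, 5x, 0):
    (∇ × F)_x = ∂F_z/∂y - ∂F_y/∂z = 0,
    (∇ × F)_y = ∂F_x/∂z - ∂F_z/∂x = 0,
    (∇ × F)_z = ∂F_y/∂x - ∂F_x/∂y = 10.

On z = 2, (curl F)_z = 10.

Convert to polar (x = r cos θ, y = r sin θ, dA = r dr dθ); the integrand becomes 10, so

    ∬_D (curl F)_z dA = ∫_0^{2π} ∫_0^{6} (10) · r dr dθ.

Inner (r from 0 to 6): 180.
Outer (θ from 0 to 2π): 360π.

Therefore ∮_C F · dr = 360π.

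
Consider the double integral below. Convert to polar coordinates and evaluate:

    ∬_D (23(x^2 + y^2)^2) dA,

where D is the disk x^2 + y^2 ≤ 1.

The region D is 0 ≤ r ≤ 1, 0 ≤ θ ≤ 2π in polar coordinates, where x = r cos(θ), y = r sin(θ), and dA = r dr dθ.

Under the substitution, the integrand becomes 23r^4, so

    ∬_D (23(x^2 + y^2)^2) dA = ∫_{0}^{2π} ∫_{0}^{1} (23r^4) · r dr dθ.

Inner integral (in r): ∫_{0}^{1} (23r^4) · r dr = 23/6.

Outer integral (in θ): ∫_{0}^{2π} (23/6) dθ = 23π/3.

Therefore ∬_D (23(x^2 + y^2)^2) dA = 23π/3.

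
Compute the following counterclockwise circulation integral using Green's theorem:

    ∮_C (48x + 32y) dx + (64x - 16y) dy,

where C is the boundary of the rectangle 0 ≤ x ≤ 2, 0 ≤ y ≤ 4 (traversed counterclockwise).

Green's theorem converts the closed line integral into a double integral over the enclosed region D:

    ∮_C P dx + Q dy = ∬_D (∂Q/∂x - ∂P/∂y) dA.

Here P = 48x + 32y, Q = 64x - 16y, so

    ∂Q/∂x = 64,    ∂P/∂y = 32,
    ∂Q/∂x - ∂P/∂y = 32.

D is the region 0 ≤ x ≤ 2, 0 ≤ y ≤ 4. Evaluating the double integral:

    ∬_D (32) dA = ∫_0^{2} ∫_0^{4} (32) dy dx.

Inner (y from 0 to 4): 128.
Outer (x from 0 to 2): 256.

Therefore ∮_C P dx + Q dy = 256.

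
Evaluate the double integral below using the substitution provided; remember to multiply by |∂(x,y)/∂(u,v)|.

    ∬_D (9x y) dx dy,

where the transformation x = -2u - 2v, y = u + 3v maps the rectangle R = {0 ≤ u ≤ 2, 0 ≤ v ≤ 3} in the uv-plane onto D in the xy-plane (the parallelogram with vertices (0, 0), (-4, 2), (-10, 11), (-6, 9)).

Compute the Jacobian determinant of (x, y) with respect to (u, v):

    ∂(x,y)/∂(u,v) = | -2  -2 | = (-2)(3) - (-2)(1) = -4.
                   | 1  3 |

Its absolute value is |J| = 4 (the area scaling factor).

Substituting x = -2u - 2v, y = u + 3v into the integrand,

    9x y → -18u^2 - 72u v - 54v^2,

so the integral becomes

    ∬_R (-18u^2 - 72u v - 54v^2) · |J| du dv = ∫_0^2 ∫_0^3 (-72u^2 - 288u v - 216v^2) dv du.

Inner (v): -216u^2 - 1296u - 1944.
Outer (u): -7056.

Therefore ∬_D (9x y) dx dy = -7056.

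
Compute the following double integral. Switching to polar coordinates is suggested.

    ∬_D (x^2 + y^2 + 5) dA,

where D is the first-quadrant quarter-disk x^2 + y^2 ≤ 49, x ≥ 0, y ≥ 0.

The region D is 0 ≤ r ≤ 7, 0 ≤ θ ≤ π/2 in polar coordinates, where x = r cos(θ), y = r sin(θ), and dA = r dr dθ.

Under the substitution, the integrand becomes r^2 + 5, so

    ∬_D (x^2 + y^2 + 5) dA = ∫_{0}^{π/2} ∫_{0}^{7} (r^2 + 5) · r dr dθ.

Inner integral (in r): ∫_{0}^{7} (r^2 + 5) · r dr = 2891/4.

Outer integral (in θ): ∫_{0}^{π/2} (2891/4) dθ = 2891π/8.

Therefore ∬_D (x^2 + y^2 + 5) dA = 2891π/8.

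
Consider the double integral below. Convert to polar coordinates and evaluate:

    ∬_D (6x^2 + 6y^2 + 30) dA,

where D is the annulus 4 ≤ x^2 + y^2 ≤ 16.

The region D is 2 ≤ r ≤ 4, 0 ≤ θ ≤ 2π in polar coordinates, where x = r cos(θ), y = r sin(θ), and dA = r dr dθ.

Under the substitution, the integrand becomes 6r^2 + 30, so

    ∬_D (6x^2 + 6y^2 + 30) dA = ∫_{0}^{2π} ∫_{2}^{4} (6r^2 + 30) · r dr dθ.

Inner integral (in r): ∫_{2}^{4} (6r^2 + 30) · r dr = 540.

Outer integral (in θ): ∫_{0}^{2π} (540) dθ = 1080π.

Therefore ∬_D (6x^2 + 6y^2 + 30) dA = 1080π.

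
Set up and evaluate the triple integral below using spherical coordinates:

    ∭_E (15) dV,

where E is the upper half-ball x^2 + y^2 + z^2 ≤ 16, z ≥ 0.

In spherical coordinates, x = ρ sin(φ) cos(θ), y = ρ sin(φ) sin(θ), z = ρ cos(φ), and dV = ρ^2 sin(φ) dρ dφ dθ.

The integrand becomes 15, so

    ∭_E (15) dV = ∫_{0}^{2π} ∫_{0}^{π/2} ∫_{0}^{4} (15) · ρ^2 sin(φ) dρ dφ dθ.

Inner (ρ): 320sin(φ).
Middle (φ): 320.
Outer (θ): 640π.

Therefore the triple integral equals 640π.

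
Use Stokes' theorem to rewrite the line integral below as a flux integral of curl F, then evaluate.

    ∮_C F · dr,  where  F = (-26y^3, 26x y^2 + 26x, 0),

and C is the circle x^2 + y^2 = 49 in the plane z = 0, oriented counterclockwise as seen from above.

Let S be the flat disk x^2 + y^2 ≤ 49 in the plane z = 0, with upward unit normal n̂ = ẑ. By Stokes' theorem,

    ∮_C F · dr = ∬_S (∇ × F) · n̂ dS = ∬_D (curl F)_z dA,

where D is the disk x^2 + y^2 ≤ 49.

Compute the curl of F = (-26y^3, 26x y^2 + 26x, 0):
    (∇ × F)_x = ∂F_z/∂y - ∂F_y/∂z = 0,
    (∇ × F)_y = ∂F_x/∂z - ∂F_z/∂x = 0,
    (∇ × F)_z = ∂F_y/∂x - ∂F_x/∂y = 104y^2 + 26.

On z = 0, (curl F)_z = 104y^2 + 26.

Convert to polar (x = r cos θ, y = r sin θ, dA = r dr dθ); the integrand becomes 104r^2sin(θ)^2 + 26, so

    ∬_D (curl F)_z dA = ∫_0^{2π} ∫_0^{7} (104r^2sin(θ)^2 + 26) · r dr dθ.

Inner (r from 0 to 7): 62426sin(θ)^2 + 637.
Outer (θ from 0 to 2π): 63700π.

Therefore ∮_C F · dr = 63700π.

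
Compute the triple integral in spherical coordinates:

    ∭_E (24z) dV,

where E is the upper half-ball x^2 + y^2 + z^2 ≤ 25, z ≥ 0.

In spherical coordinates, x = ρ sin(φ) cos(θ), y = ρ sin(φ) sin(θ), z = ρ cos(φ), and dV = ρ^2 sin(φ) dρ dφ dθ.

The integrand becomes 24ρ cos(φ), so

    ∭_E (24z) dV = ∫_{0}^{2π} ∫_{0}^{π/2} ∫_{0}^{5} (24ρ cos(φ)) · ρ^2 sin(φ) dρ dφ dθ.

Inner (ρ): 1875sin(2φ).
Middle (φ): 1875.
Outer (θ): 3750π.

Therefore the triple integral equals 3750π.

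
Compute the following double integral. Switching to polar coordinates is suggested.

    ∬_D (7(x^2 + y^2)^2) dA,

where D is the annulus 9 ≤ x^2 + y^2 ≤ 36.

The region D is 3 ≤ r ≤ 6, 0 ≤ θ ≤ 2π in polar coordinates, where x = r cos(θ), y = r sin(θ), and dA = r dr dθ.

Under the substitution, the integrand becomes 7r^4, so

    ∬_D (7(x^2 + y^2)^2) dA = ∫_{0}^{2π} ∫_{3}^{6} (7r^4) · r dr dθ.

Inner integral (in r): ∫_{3}^{6} (7r^4) · r dr = 107163/2.

Outer integral (in θ): ∫_{0}^{2π} (107163/2) dθ = 107163π.

Therefore ∬_D (7(x^2 + y^2)^2) dA = 107163π.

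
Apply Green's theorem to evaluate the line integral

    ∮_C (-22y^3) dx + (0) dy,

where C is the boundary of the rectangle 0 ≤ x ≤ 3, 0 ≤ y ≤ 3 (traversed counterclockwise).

Green's theorem converts the closed line integral into a double integral over the enclosed region D:

    ∮_C P dx + Q dy = ∬_D (∂Q/∂x - ∂P/∂y) dA.

Here P = -22y^3, Q = 0, so

    ∂Q/∂x = 0,    ∂P/∂y = -66y^2,
    ∂Q/∂x - ∂P/∂y = 66y^2.

D is the region 0 ≤ x ≤ 3, 0 ≤ y ≤ 3. Evaluating the double integral:

    ∬_D (66y^2) dA = ∫_0^{3} ∫_0^{3} (66y^2) dy dx.

Inner (y from 0 to 3): 594.
Outer (x from 0 to 3): 1782.

Therefore ∮_C P dx + Q dy = 1782.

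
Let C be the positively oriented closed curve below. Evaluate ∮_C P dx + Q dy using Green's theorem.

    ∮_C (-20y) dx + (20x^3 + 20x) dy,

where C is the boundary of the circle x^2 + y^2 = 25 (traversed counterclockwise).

Green's theorem converts the closed line integral into a double integral over the enclosed region D:

    ∮_C P dx + Q dy = ∬_D (∂Q/∂x - ∂P/∂y) dA.

Here P = -20y, Q = 20x^3 + 20x, so

    ∂Q/∂x = 60x^2 + 20,    ∂P/∂y = -20,
    ∂Q/∂x - ∂P/∂y = 60x^2 + 40.

D is the region x^2 + y^2 ≤ 25. Evaluating the double integral:

In polar coordinates (x = r cos θ, y = r sin θ, dA = r dr dθ) the integrand becomes 60r^2cos(θ)^2 + 40, so

    ∬_D (60x^2 + 40) dA = ∫_0^{2π} ∫_0^{5} (60r^2cos(θ)^2 + 40) · r dr dθ.

Inner (r from 0 to 5): 9375cos(θ)^2 + 500.
Outer (θ from 0 to 2π): 10375π.

Therefore ∮_C P dx + Q dy = 10375π.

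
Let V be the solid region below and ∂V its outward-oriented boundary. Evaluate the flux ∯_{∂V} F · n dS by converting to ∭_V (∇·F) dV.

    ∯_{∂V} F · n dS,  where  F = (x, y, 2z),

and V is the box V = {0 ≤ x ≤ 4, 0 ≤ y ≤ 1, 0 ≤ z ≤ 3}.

By the divergence theorem,

    ∯_{∂V} F · n dS = ∭_V (∇ · F) dV.

Compute the divergence:
    ∇ · F = ∂F_x/∂x + ∂F_y/∂y + ∂F_z/∂z = 1 + 1 + 2 = 4.

V is a rectangular box, so dV = dx dy dz with 0 ≤ x ≤ 4, 0 ≤ y ≤ 1, 0 ≤ z ≤ 3.

Integrate (4) over V as an iterated integral:

    ∭_V (∇·F) dV = ∫_0^{4} ∫_0^{1} ∫_0^{3} (4) dz dy dx.

Inner (z from 0 to 3): 12.
Middle (y from 0 to 1): 12.
Outer (x from 0 to 4): 48.

Therefore ∯_{∂V} F · n dS = 48.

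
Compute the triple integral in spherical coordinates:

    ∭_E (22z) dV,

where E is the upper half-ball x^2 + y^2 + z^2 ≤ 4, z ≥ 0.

In spherical coordinates, x = ρ sin(φ) cos(θ), y = ρ sin(φ) sin(θ), z = ρ cos(φ), and dV = ρ^2 sin(φ) dρ dφ dθ.

The integrand becomes 22ρ cos(φ), so

    ∭_E (22z) dV = ∫_{0}^{2π} ∫_{0}^{π/2} ∫_{0}^{2} (22ρ cos(φ)) · ρ^2 sin(φ) dρ dφ dθ.

Inner (ρ): 44sin(2φ).
Middle (φ): 44.
Outer (θ): 88π.

Therefore the triple integral equals 88π.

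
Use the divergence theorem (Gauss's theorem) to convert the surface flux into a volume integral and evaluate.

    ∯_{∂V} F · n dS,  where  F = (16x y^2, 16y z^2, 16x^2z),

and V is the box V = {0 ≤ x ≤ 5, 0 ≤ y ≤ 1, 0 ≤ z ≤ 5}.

By the divergence theorem,

    ∯_{∂V} F · n dS = ∭_V (∇ · F) dV.

Compute the divergence:
    ∇ · F = ∂F_x/∂x + ∂F_y/∂y + ∂F_z/∂z = 16y^2 + 16z^2 + 16x^2 = 16x^2 + 16y^2 + 16z^2.

V is a rectangular box, so dV = dx dy dz with 0 ≤ x ≤ 5, 0 ≤ y ≤ 1, 0 ≤ z ≤ 5.

Integrate (16x^2 + 16y^2 + 16z^2) over V as an iterated integral:

    ∭_V (∇·F) dV = ∫_0^{5} ∫_0^{1} ∫_0^{5} (16x^2 + 16y^2 + 16z^2) dz dy dx.

Inner (z from 0 to 5): 80x^2 + 80y^2 + 2000/3.
Middle (y from 0 to 1): 80x^2 + 2080/3.
Outer (x from 0 to 5): 6800.

Therefore ∯_{∂V} F · n dS = 6800.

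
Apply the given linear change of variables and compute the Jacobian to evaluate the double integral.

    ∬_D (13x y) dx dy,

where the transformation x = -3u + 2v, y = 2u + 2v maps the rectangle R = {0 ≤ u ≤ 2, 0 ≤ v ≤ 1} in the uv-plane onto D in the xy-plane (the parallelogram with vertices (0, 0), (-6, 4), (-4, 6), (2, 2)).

Compute the Jacobian determinant of (x, y) with respect to (u, v):

    ∂(x,y)/∂(u,v) = | -3  2 | = (-3)(2) - (2)(2) = -10.
                   | 2  2 |

Its absolute value is |J| = 10 (the area scaling factor).

Substituting x = -3u + 2v, y = 2u + 2v into the integrand,

    13x y → -78u^2 - 26u v + 52v^2,

so the integral becomes

    ∬_R (-78u^2 - 26u v + 52v^2) · |J| du dv = ∫_0^2 ∫_0^1 (-780u^2 - 260u v + 520v^2) dv du.

Inner (v): -780u^2 - 130u + 520/3.
Outer (u): -5980/3.

Therefore ∬_D (13x y) dx dy = -5980/3.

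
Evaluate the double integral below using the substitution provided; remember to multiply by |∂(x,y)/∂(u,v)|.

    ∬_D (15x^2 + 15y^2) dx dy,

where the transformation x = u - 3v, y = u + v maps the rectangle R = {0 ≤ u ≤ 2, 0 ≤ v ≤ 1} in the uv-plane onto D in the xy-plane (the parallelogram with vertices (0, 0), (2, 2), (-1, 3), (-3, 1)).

Compute the Jacobian determinant of (x, y) with respect to (u, v):

    ∂(x,y)/∂(u,v) = | 1  -3 | = (1)(1) - (-3)(1) = 4.
                   | 1  1 |

Its absolute value is |J| = 4 (the area scaling factor).

Substituting x = u - 3v, y = u + v into the integrand,

    15x^2 + 15y^2 → 30u^2 - 60u v + 150v^2,

so the integral becomes

    ∬_R (30u^2 - 60u v + 150v^2) · |J| du dv = ∫_0^2 ∫_0^1 (120u^2 - 240u v + 600v^2) dv du.

Inner (v): 120u^2 - 120u + 200.
Outer (u): 480.

Therefore ∬_D (15x^2 + 15y^2) dx dy = 480.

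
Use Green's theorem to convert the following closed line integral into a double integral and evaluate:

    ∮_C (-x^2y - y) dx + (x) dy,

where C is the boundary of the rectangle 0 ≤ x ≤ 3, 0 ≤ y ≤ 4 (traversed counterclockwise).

Green's theorem converts the closed line integral into a double integral over the enclosed region D:

    ∮_C P dx + Q dy = ∬_D (∂Q/∂x - ∂P/∂y) dA.

Here P = -x^2y - y, Q = x, so

    ∂Q/∂x = 1,    ∂P/∂y = -x^2 - 1,
    ∂Q/∂x - ∂P/∂y = x^2 + 2.

D is the region 0 ≤ x ≤ 3, 0 ≤ y ≤ 4. Evaluating the double integral:

    ∬_D (x^2 + 2) dA = ∫_0^{3} ∫_0^{4} (x^2 + 2) dy dx.

Inner (y from 0 to 4): 4x^2 + 8.
Outer (x from 0 to 3): 60.

Therefore ∮_C P dx + Q dy = 60.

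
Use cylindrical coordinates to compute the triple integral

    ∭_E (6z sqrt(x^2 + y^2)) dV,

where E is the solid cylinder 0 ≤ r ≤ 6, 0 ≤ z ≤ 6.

In cylindrical coordinates, x = r cos(θ), y = r sin(θ), z = z, and dV = r dr dθ dz.

The integrand becomes 6r z, so

    ∭_E (6z sqrt(x^2 + y^2)) dV = ∫_{0}^{2π} ∫_{0}^{6} ∫_{0}^{6} (6r z) · r dz dr dθ.

Inner (z): 108r^2.
Middle (r from 0 to 6): 7776.
Outer (θ): 15552π.

Therefore the triple integral equals 15552π.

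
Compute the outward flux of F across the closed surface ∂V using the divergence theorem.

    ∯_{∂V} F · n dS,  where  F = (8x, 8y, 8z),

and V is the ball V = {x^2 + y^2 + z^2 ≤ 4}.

By the divergence theorem,

    ∯_{∂V} F · n dS = ∭_V (∇ · F) dV.

Compute the divergence:
    ∇ · F = ∂F_x/∂x + ∂F_y/∂y + ∂F_z/∂z = 8 + 8 + 8 = 24.

In spherical coordinates, x = ρ sin(φ) cos(θ), y = ρ sin(φ) sin(θ), z = ρ cos(φ), dV = ρ^2 sin(φ) dρ dφ dθ, with 0 ≤ ρ ≤ 2, 0 ≤ φ ≤ π, 0 ≤ θ ≤ 2π.

The integrand, after substitution and multiplying by the volume element, becomes (24) · ρ^2 sin(φ), so

    ∭_V (∇·F) dV = ∫_0^{2π} ∫_0^{π} ∫_0^{2} (24) · ρ^2 sin(φ) dρ dφ dθ.

Inner (ρ from 0 to 2): 64sin(φ).
Middle (φ from 0 to π): 128.
Outer (θ from 0 to 2π): 256π.

Therefore ∯_{∂V} F · n dS = 256π.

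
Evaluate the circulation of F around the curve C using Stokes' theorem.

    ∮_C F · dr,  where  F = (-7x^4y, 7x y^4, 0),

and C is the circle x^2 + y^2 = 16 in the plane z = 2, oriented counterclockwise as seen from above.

Let S be the flat disk x^2 + y^2 ≤ 16 in the plane z = 2, with upward unit normal n̂ = ẑ. By Stokes' theorem,

    ∮_C F · dr = ∬_S (∇ × F) · n̂ dS = ∬_D (curl F)_z dA,

where D is the disk x^2 + y^2 ≤ 16.

Compute the curl of F = (-7x^4y, 7x y^4, 0):
    (∇ × F)_x = ∂F_z/∂y - ∂F_y/∂z = 0,
    (∇ × F)_y = ∂F_x/∂z - ∂F_z/∂x = 0,
    (∇ × F)_z = ∂F_y/∂x - ∂F_x/∂y = 7x^4 + 7y^4.

On z = 2, (curl F)_z = 7x^4 + 7y^4.

Convert to polar (x = r cos θ, y = r sin θ, dA = r dr dθ); the integrand becomes 7r^4(sin(θ)^4 + cos(θ)^4), so

    ∬_D (curl F)_z dA = ∫_0^{2π} ∫_0^{4} (7r^4(sin(θ)^4 + cos(θ)^4)) · r dr dθ.

Inner (r from 0 to 4): 14336sin(θ)^4/3 + 14336cos(θ)^4/3.
Outer (θ from 0 to 2π): 7168π.

Therefore ∮_C F · dr = 7168π.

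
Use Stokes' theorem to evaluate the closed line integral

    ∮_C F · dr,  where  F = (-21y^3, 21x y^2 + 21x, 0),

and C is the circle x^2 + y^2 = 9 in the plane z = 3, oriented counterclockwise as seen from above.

Let S be the flat disk x^2 + y^2 ≤ 9 in the plane z = 3, with upward unit normal n̂ = ẑ. By Stokes' theorem,

    ∮_C F · dr = ∬_S (∇ × F) · n̂ dS = ∬_D (curl F)_z dA,

where D is the disk x^2 + y^2 ≤ 9.

Compute the curl of F = (-21y^3, 21x y^2 + 21x, 0):
    (∇ × F)_x = ∂F_z/∂y - ∂F_y/∂z = 0,
    (∇ × F)_y = ∂F_x/∂z - ∂F_z/∂x = 0,
    (∇ × F)_z = ∂F_y/∂x - ∂F_x/∂y = 84y^2 + 21.

On z = 3, (curl F)_z = 84y^2 + 21.

Convert to polar (x = r cos θ, y = r sin θ, dA = r dr dθ); the integrand becomes 84r^2sin(θ)^2 + 21, so

    ∬_D (curl F)_z dA = ∫_0^{2π} ∫_0^{3} (84r^2sin(θ)^2 + 21) · r dr dθ.

Inner (r from 0 to 3): 1701sin(θ)^2 + 189/2.
Outer (θ from 0 to 2π): 1890π.

Therefore ∮_C F · dr = 1890π.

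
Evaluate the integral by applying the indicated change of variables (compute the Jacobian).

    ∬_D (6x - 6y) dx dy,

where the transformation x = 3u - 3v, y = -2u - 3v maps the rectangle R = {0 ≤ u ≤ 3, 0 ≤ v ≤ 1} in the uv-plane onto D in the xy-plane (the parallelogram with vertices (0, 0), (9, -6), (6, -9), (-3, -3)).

Compute the Jacobian determinant of (x, y) with respect to (u, v):

    ∂(x,y)/∂(u,v) = | 3  -3 | = (3)(-3) - (-3)(-2) = -15.
                   | -2  -3 |

Its absolute value is |J| = 15 (the area scaling factor).

Substituting x = 3u - 3v, y = -2u - 3v into the integrand,

    6x - 6y → 30u,

so the integral becomes

    ∬_R (30u) · |J| du dv = ∫_0^3 ∫_0^1 (450u) dv du.

Inner (v): 450u.
Outer (u): 2025.

Therefore ∬_D (6x - 6y) dx dy = 2025.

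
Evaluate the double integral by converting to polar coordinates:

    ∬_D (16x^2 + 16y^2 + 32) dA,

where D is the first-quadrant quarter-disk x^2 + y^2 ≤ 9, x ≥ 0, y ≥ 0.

The region D is 0 ≤ r ≤ 3, 0 ≤ θ ≤ π/2 in polar coordinates, where x = r cos(θ), y = r sin(θ), and dA = r dr dθ.

Under the substitution, the integrand becomes 16r^2 + 32, so

    ∬_D (16x^2 + 16y^2 + 32) dA = ∫_{0}^{π/2} ∫_{0}^{3} (16r^2 + 32) · r dr dθ.

Inner integral (in r): ∫_{0}^{3} (16r^2 + 32) · r dr = 468.

Outer integral (in θ): ∫_{0}^{π/2} (468) dθ = 234π.

Therefore ∬_D (16x^2 + 16y^2 + 32) dA = 234π.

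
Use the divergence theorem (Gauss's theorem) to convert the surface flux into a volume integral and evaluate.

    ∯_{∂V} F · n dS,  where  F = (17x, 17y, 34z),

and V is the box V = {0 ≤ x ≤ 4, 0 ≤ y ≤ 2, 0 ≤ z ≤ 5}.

By the divergence theorem,

    ∯_{∂V} F · n dS = ∭_V (∇ · F) dV.

Compute the divergence:
    ∇ · F = ∂F_x/∂x + ∂F_y/∂y + ∂F_z/∂z = 17 + 17 + 34 = 68.

V is a rectangular box, so dV = dx dy dz with 0 ≤ x ≤ 4, 0 ≤ y ≤ 2, 0 ≤ z ≤ 5.

Integrate (68) over V as an iterated integral:

    ∭_V (∇·F) dV = ∫_0^{4} ∫_0^{2} ∫_0^{5} (68) dz dy dx.

Inner (z from 0 to 5): 340.
Middle (y from 0 to 2): 680.
Outer (x from 0 to 4): 2720.

Therefore ∯_{∂V} F · n dS = 2720.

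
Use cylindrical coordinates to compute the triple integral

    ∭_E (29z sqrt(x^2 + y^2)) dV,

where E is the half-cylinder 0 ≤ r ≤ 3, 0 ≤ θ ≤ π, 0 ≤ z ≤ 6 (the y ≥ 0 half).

In cylindrical coordinates, x = r cos(θ), y = r sin(θ), z = z, and dV = r dr dθ dz.

The integrand becomes 29r z, so

    ∭_E (29z sqrt(x^2 + y^2)) dV = ∫_{0}^{π} ∫_{0}^{3} ∫_{0}^{6} (29r z) · r dz dr dθ.

Inner (z): 522r^2.
Middle (r from 0 to 3): 4698.
Outer (θ): 4698π.

Therefore the triple integral equals 4698π.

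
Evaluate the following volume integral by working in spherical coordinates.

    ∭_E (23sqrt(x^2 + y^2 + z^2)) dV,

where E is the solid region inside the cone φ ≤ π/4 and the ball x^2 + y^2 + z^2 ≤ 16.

In spherical coordinates, x = ρ sin(φ) cos(θ), y = ρ sin(φ) sin(θ), z = ρ cos(φ), and dV = ρ^2 sin(φ) dρ dφ dθ.

The integrand becomes 23ρ, so

    ∭_E (23sqrt(x^2 + y^2 + z^2)) dV = ∫_{0}^{2π} ∫_{0}^{π/4} ∫_{0}^{4} (23ρ) · ρ^2 sin(φ) dρ dφ dθ.

Inner (ρ): 1472sin(φ).
Middle (φ): 1472 - 736sqrt(2).
Outer (θ): 1472π (2 - sqrt(2)).

Therefore the triple integral equals 1472π (2 - sqrt(2)).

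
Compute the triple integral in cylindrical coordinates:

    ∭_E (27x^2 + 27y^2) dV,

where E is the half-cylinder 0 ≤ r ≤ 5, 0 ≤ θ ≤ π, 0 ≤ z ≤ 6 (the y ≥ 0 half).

In cylindrical coordinates, x = r cos(θ), y = r sin(θ), z = z, and dV = r dr dθ dz.

The integrand becomes 27r^2, so

    ∭_E (27x^2 + 27y^2) dV = ∫_{0}^{π} ∫_{0}^{5} ∫_{0}^{6} (27r^2) · r dz dr dθ.

Inner (z): 162r^3.
Middle (r from 0 to 5): 50625/2.
Outer (θ): 50625π/2.

Therefore the triple integral equals 50625π/2.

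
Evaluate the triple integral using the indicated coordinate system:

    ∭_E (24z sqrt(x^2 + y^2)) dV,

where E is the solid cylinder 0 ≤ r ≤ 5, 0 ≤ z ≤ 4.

In cylindrical coordinates, x = r cos(θ), y = r sin(θ), z = z, and dV = r dr dθ dz.

The integrand becomes 24r z, so

    ∭_E (24z sqrt(x^2 + y^2)) dV = ∫_{0}^{2π} ∫_{0}^{5} ∫_{0}^{4} (24r z) · r dz dr dθ.

Inner (z): 192r^2.
Middle (r from 0 to 5): 8000.
Outer (θ): 16000π.

Therefore the triple integral equals 16000π.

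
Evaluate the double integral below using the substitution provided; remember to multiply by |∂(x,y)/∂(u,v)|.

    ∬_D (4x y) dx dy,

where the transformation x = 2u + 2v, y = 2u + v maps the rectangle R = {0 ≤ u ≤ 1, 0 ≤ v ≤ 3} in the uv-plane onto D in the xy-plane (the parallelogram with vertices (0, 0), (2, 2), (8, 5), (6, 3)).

Compute the Jacobian determinant of (x, y) with respect to (u, v):

    ∂(x,y)/∂(u,v) = | 2  2 | = (2)(1) - (2)(2) = -2.
                   | 2  1 |

Its absolute value is |J| = 2 (the area scaling factor).

Substituting x = 2u + 2v, y = 2u + v into the integrand,

    4x y → 16u^2 + 24u v + 8v^2,

so the integral becomes

    ∬_R (16u^2 + 24u v + 8v^2) · |J| du dv = ∫_0^1 ∫_0^3 (32u^2 + 48u v + 16v^2) dv du.

Inner (v): 96u^2 + 216u + 144.
Outer (u): 284.

Therefore ∬_D (4x y) dx dy = 284.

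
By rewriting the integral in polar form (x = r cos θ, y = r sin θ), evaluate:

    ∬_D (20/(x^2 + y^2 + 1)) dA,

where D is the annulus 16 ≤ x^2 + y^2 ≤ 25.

The region D is 4 ≤ r ≤ 5, 0 ≤ θ ≤ 2π in polar coordinates, where x = r cos(θ), y = r sin(θ), and dA = r dr dθ.

Under the substitution, the integrand becomes 20/(r^2 + 1), so

    ∬_D (20/(x^2 + y^2 + 1)) dA = ∫_{0}^{2π} ∫_{4}^{5} (20/(r^2 + 1)) · r dr dθ.

Inner integral (in r): ∫_{4}^{5} (20/(r^2 + 1)) · r dr = log(141167095653376/2015993900449).

Outer integral (in θ): ∫_{0}^{2π} (log(141167095653376/2015993900449)) dθ = log((141167095653376/2015993900449)^(2π)).

Therefore ∬_D (20/(x^2 + y^2 + 1)) dA = log((141167095653376/2015993900449)^(2π)).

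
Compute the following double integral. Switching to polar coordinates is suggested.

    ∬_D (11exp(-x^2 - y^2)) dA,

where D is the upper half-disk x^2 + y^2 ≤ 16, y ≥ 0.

The region D is 0 ≤ r ≤ 4, 0 ≤ θ ≤ π in polar coordinates, where x = r cos(θ), y = r sin(θ), and dA = r dr dθ.

Under the substitution, the integrand becomes 11exp(-r^2), so

    ∬_D (11exp(-x^2 - y^2)) dA = ∫_{0}^{π} ∫_{0}^{4} (11exp(-r^2)) · r dr dθ.

Inner integral (in r): ∫_{0}^{4} (11exp(-r^2)) · r dr = 11/2 - 11exp(-16)/2.

Outer integral (in θ): ∫_{0}^{π} (11/2 - 11exp(-16)/2) dθ = -11π (1 - exp(16))exp(-16)/2.

Therefore ∬_D (11exp(-x^2 - y^2)) dA = -11π (1 - exp(16))exp(-16)/2.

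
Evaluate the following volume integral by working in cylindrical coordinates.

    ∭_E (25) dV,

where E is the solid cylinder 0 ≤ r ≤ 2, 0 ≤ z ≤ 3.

In cylindrical coordinates, x = r cos(θ), y = r sin(θ), z = z, and dV = r dr dθ dz.

The integrand becomes 25, so

    ∭_E (25) dV = ∫_{0}^{2π} ∫_{0}^{2} ∫_{0}^{3} (25) · r dz dr dθ.

Inner (z): 75r.
Middle (r from 0 to 2): 150.
Outer (θ): 300π.

Therefore the triple integral equals 300π.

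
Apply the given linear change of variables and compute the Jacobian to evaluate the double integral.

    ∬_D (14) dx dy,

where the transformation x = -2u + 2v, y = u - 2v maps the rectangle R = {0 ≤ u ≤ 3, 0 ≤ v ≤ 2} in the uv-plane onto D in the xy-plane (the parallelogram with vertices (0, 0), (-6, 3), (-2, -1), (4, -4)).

Compute the Jacobian determinant of (x, y) with respect to (u, v):

    ∂(x,y)/∂(u,v) = | -2  2 | = (-2)(-2) - (2)(1) = 2.
                   | 1  -2 |

Its absolute value is |J| = 2 (the area scaling factor).

Substituting x = -2u + 2v, y = u - 2v into the integrand,

    14 → 14,

so the integral becomes

    ∬_R (14) · |J| du dv = ∫_0^3 ∫_0^2 (28) dv du.

Inner (v): 56.
Outer (u): 168.

Therefore ∬_D (14) dx dy = 168.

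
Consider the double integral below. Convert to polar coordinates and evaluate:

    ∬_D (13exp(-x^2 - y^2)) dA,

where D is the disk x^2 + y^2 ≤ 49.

The region D is 0 ≤ r ≤ 7, 0 ≤ θ ≤ 2π in polar coordinates, where x = r cos(θ), y = r sin(θ), and dA = r dr dθ.

Under the substitution, the integrand becomes 13exp(-r^2), so

    ∬_D (13exp(-x^2 - y^2)) dA = ∫_{0}^{2π} ∫_{0}^{7} (13exp(-r^2)) · r dr dθ.

Inner integral (in r): ∫_{0}^{7} (13exp(-r^2)) · r dr = 13/2 - 13exp(-49)/2.

Outer integral (in θ): ∫_{0}^{2π} (13/2 - 13exp(-49)/2) dθ = -13π exp(-49) + 13π.

Therefore ∬_D (13exp(-x^2 - y^2)) dA = -13π exp(-49) + 13π.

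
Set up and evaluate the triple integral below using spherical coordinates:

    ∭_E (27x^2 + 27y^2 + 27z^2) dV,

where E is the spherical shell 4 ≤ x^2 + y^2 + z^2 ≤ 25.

In spherical coordinates, x = ρ sin(φ) cos(θ), y = ρ sin(φ) sin(θ), z = ρ cos(φ), and dV = ρ^2 sin(φ) dρ dφ dθ.

The integrand becomes 27ρ^2, so

    ∭_E (27x^2 + 27y^2 + 27z^2) dV = ∫_{0}^{2π} ∫_{0}^{π} ∫_{2}^{5} (27ρ^2) · ρ^2 sin(φ) dρ dφ dθ.

Inner (ρ): 83511sin(φ)/5.
Middle (φ): 167022/5.
Outer (θ): 334044π/5.

Therefore the triple integral equals 334044π/5.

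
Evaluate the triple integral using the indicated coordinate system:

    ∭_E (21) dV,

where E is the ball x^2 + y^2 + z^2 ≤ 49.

In spherical coordinates, x = ρ sin(φ) cos(θ), y = ρ sin(φ) sin(θ), z = ρ cos(φ), and dV = ρ^2 sin(φ) dρ dφ dθ.

The integrand becomes 21, so

    ∭_E (21) dV = ∫_{0}^{2π} ∫_{0}^{π} ∫_{0}^{7} (21) · ρ^2 sin(φ) dρ dφ dθ.

Inner (ρ): 2401sin(φ).
Middle (φ): 4802.
Outer (θ): 9604π.

Therefore the triple integral equals 9604π.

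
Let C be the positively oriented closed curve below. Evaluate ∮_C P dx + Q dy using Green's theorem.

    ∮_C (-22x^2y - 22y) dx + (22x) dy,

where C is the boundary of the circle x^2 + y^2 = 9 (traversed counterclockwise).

Green's theorem converts the closed line integral into a double integral over the enclosed region D:

    ∮_C P dx + Q dy = ∬_D (∂Q/∂x - ∂P/∂y) dA.

Here P = -22x^2y - 22y, Q = 22x, so

    ∂Q/∂x = 22,    ∂P/∂y = -22x^2 - 22,
    ∂Q/∂x - ∂P/∂y = 22x^2 + 44.

D is the region x^2 + y^2 ≤ 9. Evaluating the double integral:

In polar coordinates (x = r cos θ, y = r sin θ, dA = r dr dθ) the integrand becomes 22r^2cos(θ)^2 + 44, so

    ∬_D (22x^2 + 44) dA = ∫_0^{2π} ∫_0^{3} (22r^2cos(θ)^2 + 44) · r dr dθ.

Inner (r from 0 to 3): 891cos(θ)^2/2 + 198.
Outer (θ from 0 to 2π): 1683π/2.

Therefore ∮_C P dx + Q dy = 1683π/2.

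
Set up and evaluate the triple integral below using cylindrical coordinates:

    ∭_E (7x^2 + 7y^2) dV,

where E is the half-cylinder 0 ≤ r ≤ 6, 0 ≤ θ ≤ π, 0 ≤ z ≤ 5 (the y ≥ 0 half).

In cylindrical coordinates, x = r cos(θ), y = r sin(θ), z = z, and dV = r dr dθ dz.

The integrand becomes 7r^2, so

    ∭_E (7x^2 + 7y^2) dV = ∫_{0}^{π} ∫_{0}^{6} ∫_{0}^{5} (7r^2) · r dz dr dθ.

Inner (z): 35r^3.
Middle (r from 0 to 6): 11340.
Outer (θ): 11340π.

Therefore the triple integral equals 11340π.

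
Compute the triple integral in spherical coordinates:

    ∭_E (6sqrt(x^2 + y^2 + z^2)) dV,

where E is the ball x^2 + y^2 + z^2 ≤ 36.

In spherical coordinates, x = ρ sin(φ) cos(θ), y = ρ sin(φ) sin(θ), z = ρ cos(φ), and dV = ρ^2 sin(φ) dρ dφ dθ.

The integrand becomes 6ρ, so

    ∭_E (6sqrt(x^2 + y^2 + z^2)) dV = ∫_{0}^{2π} ∫_{0}^{π} ∫_{0}^{6} (6ρ) · ρ^2 sin(φ) dρ dφ dθ.

Inner (ρ): 1944sin(φ).
Middle (φ): 3888.
Outer (θ): 7776π.

Therefore the triple integral equals 7776π.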